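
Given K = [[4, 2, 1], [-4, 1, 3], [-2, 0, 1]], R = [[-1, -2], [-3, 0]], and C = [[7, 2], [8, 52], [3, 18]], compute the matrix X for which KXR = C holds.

X = [[3, -2], [-5, 4], [-3, -2]]

Isolating X: multiply by K⁻¹ from the left and R⁻¹ from the right, so X = K⁻¹CR⁻¹.
det K = 2, so K⁻¹ = [[1/2, -1, 5/2], [-1, 3, -8], [1, -2, 6]].
det R = -6; the adjugate gives R⁻¹ = [[0, -1/3], [-1/2, 1/6]].
K⁻¹C = [[3, -6], [-7, 10], [9, 6]].
X = (K⁻¹C)R⁻¹ = [[3, -2], [-5, 4], [-3, -2]].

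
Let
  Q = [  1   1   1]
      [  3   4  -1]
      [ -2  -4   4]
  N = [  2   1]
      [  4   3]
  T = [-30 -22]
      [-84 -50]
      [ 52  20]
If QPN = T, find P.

P = Q⁻¹TN⁻¹ (apply Q⁻¹ on the left and N⁻¹ on the right).
det Q = -2; the adjugate gives Q⁻¹ = [[-6, 4, 5/2], [5, -3, -2], [2, -1, -1/2]].
N has determinant 2; N⁻¹ = [[3/2, -1/2], [-2, 1]].
Q⁻¹T = [[-26, -18], [-2, 0], [-2, -4]].
P = (Q⁻¹T)N⁻¹ = [[-3, -5], [-3, 1], [5, -3]].

P = [[-3, -5], [-3, 1], [5, -3]]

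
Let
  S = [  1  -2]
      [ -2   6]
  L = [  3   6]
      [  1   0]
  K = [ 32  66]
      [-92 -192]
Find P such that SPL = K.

Isolating P: multiply by S⁻¹ from the left and L⁻¹ from the right, so P = S⁻¹KL⁻¹.
S has determinant 2; S⁻¹ = [[3, 1], [1, 1/2]].
det L = -6, so L⁻¹ = [[0, 1], [1/6, -1/2]].
S⁻¹K = [[4, 6], [-14, -30]].
P = (S⁻¹K)L⁻¹ = [[1, 1], [-5, 1]].

P = [[1, 1], [-5, 1]]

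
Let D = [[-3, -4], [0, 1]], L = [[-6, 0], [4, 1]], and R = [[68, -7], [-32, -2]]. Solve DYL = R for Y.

Y = [[0, 5], [4, -2]]

Isolating Y: multiply by D⁻¹ from the left and L⁻¹ from the right, so Y = D⁻¹RL⁻¹.
D has determinant -3; D⁻¹ = [[-1/3, -4/3], [0, 1]].
det L = -6; the adjugate gives L⁻¹ = [[-1/6, 0], [2/3, 1]].
D⁻¹R = [[20, 5], [-32, -2]].
Y = (D⁻¹R)L⁻¹ = [[0, 5], [4, -2]].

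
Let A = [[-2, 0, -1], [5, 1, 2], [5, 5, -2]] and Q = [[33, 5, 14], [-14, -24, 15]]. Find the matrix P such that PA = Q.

A is on the right of P, so right-multiply by A⁻¹: P = QA⁻¹.
A has determinant 4; A⁻¹ = [[-3, -5/4, 1/4], [5, 9/4, -1/4], [5, 5/2, -1/2]].
P = QA⁻¹ = [[33, 5, 14], [-14, -24, 15]] · [[-3, -5/4, 1/4], [5, 9/4, -1/4], [5, 5/2, -1/2]] = [[-4, 5, 0], [-3, 1, -5]].

P = [[-4, 5, 0], [-3, 1, -5]]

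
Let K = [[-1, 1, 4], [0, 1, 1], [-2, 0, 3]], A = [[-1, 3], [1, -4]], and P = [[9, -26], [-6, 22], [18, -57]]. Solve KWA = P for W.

Left-multiply by K⁻¹ and right-multiply by A⁻¹: W = K⁻¹PA⁻¹.
det K = 3; the adjugate gives K⁻¹ = [[1, -1, -1], [-2/3, 5/3, 1/3], [2/3, -2/3, -1/3]].
A has determinant 1; A⁻¹ = [[-4, -3], [-1, -1]].
K⁻¹P = [[-3, 9], [-10, 35], [4, -13]].
W = (K⁻¹P)A⁻¹ = [[3, 0], [5, -5], [-3, 1]].

W = [[3, 0], [5, -5], [-3, 1]]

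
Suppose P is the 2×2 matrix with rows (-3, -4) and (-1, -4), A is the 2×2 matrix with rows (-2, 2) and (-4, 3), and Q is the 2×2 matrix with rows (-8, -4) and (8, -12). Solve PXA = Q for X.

Left-multiply by P⁻¹ and right-multiply by A⁻¹: X = P⁻¹QA⁻¹.
det P = 8, so P⁻¹ = [[-1/2, 1/2], [1/8, -3/8]].
A has determinant 2; A⁻¹ = [[3/2, -1], [2, -1]].
P⁻¹Q = [[8, -4], [-4, 4]].
X = (P⁻¹Q)A⁻¹ = [[4, -4], [2, 0]].

X = [[4, -4], [2, 0]]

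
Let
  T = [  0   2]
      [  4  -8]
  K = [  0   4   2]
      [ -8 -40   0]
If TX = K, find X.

X = [[-2, -6, 2], [0, 2, 1]]

T is on the left of X, so left-multiply by T⁻¹: X = T⁻¹K.
T has determinant -8; T⁻¹ = [[1, 1/4], [1/2, 0]].
X = T⁻¹K = [[1, 1/4], [1/2, 0]] · [[0, 4, 2], [-8, -40, 0]] = [[-2, -6, 2], [0, 2, 1]].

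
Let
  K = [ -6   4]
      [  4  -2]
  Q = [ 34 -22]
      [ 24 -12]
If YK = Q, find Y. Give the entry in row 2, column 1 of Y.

K is on the right of Y, so right-multiply by K⁻¹: Y = QK⁻¹.
det K = -4, so K⁻¹ = [[1/2, 1], [1, 3/2]].
Y = QK⁻¹ = [[34, -22], [24, -12]] · [[1/2, 1], [1, 3/2]] = [[-5, 1], [0, 6]].

0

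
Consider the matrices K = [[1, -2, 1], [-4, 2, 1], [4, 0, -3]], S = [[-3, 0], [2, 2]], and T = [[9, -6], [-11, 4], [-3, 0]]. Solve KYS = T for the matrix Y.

Left-multiply by K⁻¹ and right-multiply by S⁻¹: Y = K⁻¹TS⁻¹.
K has determinant 2; K⁻¹ = [[-3, -3, -2], [-4, -7/2, -5/2], [-4, -4, -3]].
det S = -6, so S⁻¹ = [[-1/3, 0], [1/3, 1/2]].
K⁻¹T = [[12, 6], [10, 10], [17, 8]].
Y = (K⁻¹T)S⁻¹ = [[-2, 3], [0, 5], [-3, 4]].

Y = [[-2, 3], [0, 5], [-3, 4]]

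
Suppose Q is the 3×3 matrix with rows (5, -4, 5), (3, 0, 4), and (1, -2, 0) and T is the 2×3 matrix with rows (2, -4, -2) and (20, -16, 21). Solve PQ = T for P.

P = [[-2, 2, 6], [5, -1, -2]]

Right-multiplying both sides by Q⁻¹ gives P = TQ⁻¹.
det Q = -6, so Q⁻¹ = [[-4/3, 5/3, 8/3], [-2/3, 5/6, 5/6], [1, -1, -2]].
P = TQ⁻¹ = [[2, -4, -2], [20, -16, 21]] · [[-4/3, 5/3, 8/3], [-2/3, 5/6, 5/6], [1, -1, -2]] = [[-2, 2, 6], [5, -1, -2]].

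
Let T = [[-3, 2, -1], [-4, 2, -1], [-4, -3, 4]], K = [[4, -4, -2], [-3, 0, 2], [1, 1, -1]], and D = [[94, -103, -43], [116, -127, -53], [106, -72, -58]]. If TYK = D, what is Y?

Left-multiply by T⁻¹ and right-multiply by K⁻¹: Y = T⁻¹DK⁻¹.
T has determinant 5; T⁻¹ = [[1, -1, 0], [4, -16/5, 1/5], [4, -17/5, 2/5]].
det K = 2; the adjugate gives K⁻¹ = [[-1, -3, -4], [-1/2, -1, -1], [-3/2, -4, -6]].
T⁻¹D = [[-22, 24, 10], [26, -20, -14], [24, -9, -15]].
Y = (T⁻¹D)K⁻¹ = [[-5, 2, 4], [5, -2, 0], [3, -3, 3]].

Y = [[-5, 2, 4], [5, -2, 0], [3, -3, 3]]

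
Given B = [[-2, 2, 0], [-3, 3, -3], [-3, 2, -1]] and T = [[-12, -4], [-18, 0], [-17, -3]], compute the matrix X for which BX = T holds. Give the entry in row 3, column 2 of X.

B is on the left of X, so left-multiply by B⁻¹: X = B⁻¹T.
det B = 6; the adjugate gives B⁻¹ = [[1/2, 1/3, -1], [1, 1/3, -1], [1/2, -1/3, 0]].
X = B⁻¹T = [[1/2, 1/3, -1], [1, 1/3, -1], [1/2, -1/3, 0]] · [[-12, -4], [-18, 0], [-17, -3]] = [[5, 1], [-1, -1], [0, -2]].

-2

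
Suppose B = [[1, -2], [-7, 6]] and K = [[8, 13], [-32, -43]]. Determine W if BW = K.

B is on the left of W, so left-multiply by B⁻¹: W = B⁻¹K.
det B = -8, so B⁻¹ = [[-3/4, -1/4], [-7/8, -1/8]].
W = B⁻¹K = [[-3/4, -1/4], [-7/8, -1/8]] · [[8, 13], [-32, -43]] = [[2, 1], [-3, -6]].

W = [[2, 1], [-3, -6]]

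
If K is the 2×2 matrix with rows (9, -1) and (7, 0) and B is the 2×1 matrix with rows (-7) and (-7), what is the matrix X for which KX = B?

Since K multiplies X on the left, X = K⁻¹B.
det K = 7, so K⁻¹ = [[0, 1/7], [-1, 9/7]].
X = K⁻¹B = [[0, 1/7], [-1, 9/7]] · [[-7], [-7]] = [[-1], [-2]].

X = [[-1], [-2]]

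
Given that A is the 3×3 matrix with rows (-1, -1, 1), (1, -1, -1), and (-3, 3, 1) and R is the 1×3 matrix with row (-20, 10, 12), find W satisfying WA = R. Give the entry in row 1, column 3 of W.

4

Since A sits to the right of W, W = RA⁻¹.
det A = -4; the adjugate gives A⁻¹ = [[-1/2, -1, -1/2], [-1/2, -1/2, 0], [0, -3/2, -1/2]].
W = RA⁻¹ = [[-20, 10, 12]] · [[-1/2, -1, -1/2], [-1/2, -1/2, 0], [0, -3/2, -1/2]] = [[5, -3, 4]].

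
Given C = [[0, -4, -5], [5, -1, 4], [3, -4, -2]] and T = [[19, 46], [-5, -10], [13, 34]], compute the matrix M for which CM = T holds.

M = [[-3, 2], [-6, -4], [1, -6]]

Since C multiplies M on the left, M = C⁻¹T.
det C = -3, so C⁻¹ = [[-6, -4, 7], [-22/3, -5, 25/3], [17/3, 4, -20/3]].
M = C⁻¹T = [[-6, -4, 7], [-22/3, -5, 25/3], [17/3, 4, -20/3]] · [[19, 46], [-5, -10], [13, 34]] = [[-3, 2], [-6, -4], [1, -6]].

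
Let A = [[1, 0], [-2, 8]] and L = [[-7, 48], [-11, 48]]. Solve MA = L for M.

M = [[5, 6], [1, 6]]

Since A sits to the right of M, M = LA⁻¹.
det A = 8, so A⁻¹ = [[1, 0], [1/4, 1/8]].
M = LA⁻¹ = [[-7, 48], [-11, 48]] · [[1, 0], [1/4, 1/8]] = [[5, 6], [1, 6]].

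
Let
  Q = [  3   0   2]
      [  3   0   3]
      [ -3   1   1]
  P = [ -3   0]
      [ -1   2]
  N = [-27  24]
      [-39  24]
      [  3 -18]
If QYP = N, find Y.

Y = Q⁻¹NP⁻¹ (apply Q⁻¹ on the left and P⁻¹ on the right).
det Q = -3, so Q⁻¹ = [[1, -2/3, 0], [4, -3, 1], [-1, 1, 0]].
det P = -6, so P⁻¹ = [[-1/3, 0], [-1/6, 1/2]].
Q⁻¹N = [[-1, 8], [12, 6], [-12, 0]].
Y = (Q⁻¹N)P⁻¹ = [[-1, 4], [-5, 3], [4, 0]].

Y = [[-1, 4], [-5, 3], [4, 0]]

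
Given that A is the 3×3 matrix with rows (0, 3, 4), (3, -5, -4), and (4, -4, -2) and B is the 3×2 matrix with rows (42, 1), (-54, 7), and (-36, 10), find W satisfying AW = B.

W = [[0, 2], [6, -1], [6, 1]]

Since A multiplies W on the left, W = A⁻¹B.
det A = 2, so A⁻¹ = [[-3, -5, 4], [-5, -8, 6], [4, 6, -9/2]].
W = A⁻¹B = [[-3, -5, 4], [-5, -8, 6], [4, 6, -9/2]] · [[42, 1], [-54, 7], [-36, 10]] = [[0, 2], [6, -1], [6, 1]].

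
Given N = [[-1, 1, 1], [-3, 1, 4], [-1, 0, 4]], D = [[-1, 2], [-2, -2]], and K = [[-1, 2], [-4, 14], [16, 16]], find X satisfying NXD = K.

Isolating X: multiply by N⁻¹ from the left and D⁻¹ from the right, so X = N⁻¹KD⁻¹.
det N = 5; the adjugate gives N⁻¹ = [[4/5, -4/5, 3/5], [8/5, -3/5, 1/5], [1/5, -1/5, 2/5]].
D has determinant 6; D⁻¹ = [[-1/3, -1/3], [1/3, -1/6]].
N⁻¹K = [[12, 0], [4, -2], [7, 4]].
X = (N⁻¹K)D⁻¹ = [[-4, -4], [-2, -1], [-1, -3]].

X = [[-4, -4], [-2, -1], [-1, -3]]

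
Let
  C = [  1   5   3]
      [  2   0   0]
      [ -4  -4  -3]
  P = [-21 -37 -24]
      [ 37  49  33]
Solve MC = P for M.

M = [[-5, -2, 3], [5, 4, -6]]

C is on the right of M, so right-multiply by C⁻¹: M = PC⁻¹.
C has determinant 6; C⁻¹ = [[0, 1/2, 0], [1, 3/2, 1], [-4/3, -8/3, -5/3]].
M = PC⁻¹ = [[-21, -37, -24], [37, 49, 33]] · [[0, 1/2, 0], [1, 3/2, 1], [-4/3, -8/3, -5/3]] = [[-5, -2, 3], [5, 4, -6]].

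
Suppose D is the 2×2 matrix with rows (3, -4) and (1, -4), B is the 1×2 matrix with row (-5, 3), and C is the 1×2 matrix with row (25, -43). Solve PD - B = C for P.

P = [[5, 5]]

PD = C + B = [[20, -40]].
Right-multiplying both sides by D⁻¹ gives P = (C + B)D⁻¹.
det D = -8; the adjugate gives D⁻¹ = [[1/2, -1/2], [1/8, -3/8]].
P = (C + B)D⁻¹ = [[5, 5]].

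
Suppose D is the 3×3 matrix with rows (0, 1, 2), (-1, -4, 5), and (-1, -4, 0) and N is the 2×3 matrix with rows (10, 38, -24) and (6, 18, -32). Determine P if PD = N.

P = [[-2, -4, -6], [-6, -4, -2]]

D is on the right of P, so right-multiply by D⁻¹: P = ND⁻¹.
det D = -5, so D⁻¹ = [[-4, 8/5, -13/5], [1, -2/5, 2/5], [0, 1/5, -1/5]].
P = ND⁻¹ = [[10, 38, -24], [6, 18, -32]] · [[-4, 8/5, -13/5], [1, -2/5, 2/5], [0, 1/5, -1/5]] = [[-2, -4, -6], [-6, -4, -2]].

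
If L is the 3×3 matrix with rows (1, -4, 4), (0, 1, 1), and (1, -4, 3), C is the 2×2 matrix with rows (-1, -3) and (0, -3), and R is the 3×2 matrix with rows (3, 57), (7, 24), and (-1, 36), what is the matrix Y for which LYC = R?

Left-multiply by L⁻¹ and right-multiply by C⁻¹: Y = L⁻¹RC⁻¹.
L has determinant -1; L⁻¹ = [[-7, 4, 8], [-1, 1, 1], [1, 0, -1]].
C has determinant 3; C⁻¹ = [[-1, 1], [0, -1/3]].
L⁻¹R = [[-1, -15], [3, 3], [4, 21]].
Y = (L⁻¹R)C⁻¹ = [[1, 4], [-3, 2], [-4, -3]].

Y = [[1, 4], [-3, 2], [-4, -3]]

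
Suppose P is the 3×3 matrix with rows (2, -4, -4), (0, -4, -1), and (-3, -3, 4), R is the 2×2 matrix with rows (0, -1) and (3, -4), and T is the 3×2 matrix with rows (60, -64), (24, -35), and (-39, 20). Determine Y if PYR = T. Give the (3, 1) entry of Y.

5

Left-multiply by P⁻¹ and right-multiply by R⁻¹: Y = P⁻¹TR⁻¹.
det P = -2; the adjugate gives P⁻¹ = [[19/2, -14, 6], [-3/2, 2, -1], [6, -9, 4]].
det R = 3, so R⁻¹ = [[-4/3, 1/3], [-1, 0]].
P⁻¹T = [[0, 2], [-3, 6], [-12, 11]].
Y = (P⁻¹T)R⁻¹ = [[-2, 0], [-2, -1], [5, -4]].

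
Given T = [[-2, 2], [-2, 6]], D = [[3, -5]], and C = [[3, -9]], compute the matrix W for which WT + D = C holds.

W = [[1, -1]]

WT = C − D = [[0, -4]].
T is on the right of W, so right-multiply by T⁻¹: W = (C − D)T⁻¹.
det T = -8, so T⁻¹ = [[-3/4, 1/4], [-1/4, 1/4]].
W = (C − D)T⁻¹ = [[1, -1]].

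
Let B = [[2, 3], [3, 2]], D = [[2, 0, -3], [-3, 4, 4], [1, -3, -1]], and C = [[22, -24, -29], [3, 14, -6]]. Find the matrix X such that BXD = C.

X = [[2, 3, -2], [1, -2, 4]]

Isolating X: multiply by B⁻¹ from the left and D⁻¹ from the right, so X = B⁻¹CD⁻¹.
det B = -5; the adjugate gives B⁻¹ = [[-2/5, 3/5], [3/5, -2/5]].
det D = 1; the adjugate gives D⁻¹ = [[8, 9, 12], [1, 1, 1], [5, 6, 8]].
B⁻¹C = [[-7, 18, 8], [12, -20, -15]].
X = (B⁻¹C)D⁻¹ = [[2, 3, -2], [1, -2, 4]].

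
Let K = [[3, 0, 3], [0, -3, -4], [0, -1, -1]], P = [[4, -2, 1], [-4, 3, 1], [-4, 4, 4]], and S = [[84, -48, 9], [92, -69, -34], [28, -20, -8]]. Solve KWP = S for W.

W = [[4, -3, -2], [-5, -1, 1], [1, 1, 2]]

Isolating W: multiply by K⁻¹ from the left and P⁻¹ from the right, so W = K⁻¹SP⁻¹.
K has determinant -3; K⁻¹ = [[1/3, 1, -3], [0, 1, -4], [0, -1, 3]].
det P = 4; the adjugate gives P⁻¹ = [[2, 3, -5/4], [3, 5, -2], [-1, -2, 1]].
K⁻¹S = [[36, -25, -7], [-20, 11, -2], [-8, 9, 10]].
W = (K⁻¹S)P⁻¹ = [[4, -3, -2], [-5, -1, 1], [1, 1, 2]].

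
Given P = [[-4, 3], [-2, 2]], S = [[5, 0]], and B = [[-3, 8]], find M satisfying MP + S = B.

M = [[0, 4]]

MP = B − S = [[-8, 8]].
P is on the right of M, so right-multiply by P⁻¹: M = (B − S)P⁻¹.
det P = -2, so P⁻¹ = [[-1, 3/2], [-1, 2]].
M = (B − S)P⁻¹ = [[0, 4]].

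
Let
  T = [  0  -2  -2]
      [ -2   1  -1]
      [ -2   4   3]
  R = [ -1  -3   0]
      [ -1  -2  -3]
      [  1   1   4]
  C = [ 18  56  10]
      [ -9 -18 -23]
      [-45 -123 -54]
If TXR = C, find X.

X = [[-2, -3, 4], [2, 3, 5], [4, 4, -1]]

Left-multiply by T⁻¹ and right-multiply by R⁻¹: X = T⁻¹CR⁻¹.
det T = -4, so T⁻¹ = [[-7/4, 1/2, -1], [-2, 1, -1], [3/2, -1, 1]].
det R = 2; the adjugate gives R⁻¹ = [[-5/2, 6, 9/2], [1/2, -2, -3/2], [1/2, -1, -1/2]].
T⁻¹C = [[9, 16, 25], [0, -7, 11], [-9, -21, -16]].
X = (T⁻¹C)R⁻¹ = [[-2, -3, 4], [2, 3, 5], [4, 4, -1]].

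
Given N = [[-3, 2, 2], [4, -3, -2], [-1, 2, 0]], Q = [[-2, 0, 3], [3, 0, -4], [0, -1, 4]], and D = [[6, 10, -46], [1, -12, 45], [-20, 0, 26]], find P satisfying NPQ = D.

Left-multiply by N⁻¹ and right-multiply by Q⁻¹: P = N⁻¹DQ⁻¹.
N has determinant 2; N⁻¹ = [[2, 2, 1], [1, 1, 1], [5/2, 2, 1/2]].
Q has determinant -1; Q⁻¹ = [[4, 3, 0], [12, 8, -1], [3, 2, 0]].
N⁻¹D = [[-6, -4, 24], [-13, -2, 25], [7, 1, -12]].
P = (N⁻¹D)Q⁻¹ = [[0, -2, 4], [-1, -5, 2], [4, 5, -1]].

P = [[0, -2, 4], [-1, -5, 2], [4, 5, -1]]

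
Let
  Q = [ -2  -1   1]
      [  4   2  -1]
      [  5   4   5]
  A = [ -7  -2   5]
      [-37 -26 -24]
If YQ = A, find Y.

Y = [[-6, -6, 1], [-4, -5, -5]]

Right-multiplying both sides by Q⁻¹ gives Y = AQ⁻¹.
det Q = 3; the adjugate gives Q⁻¹ = [[14/3, 3, -1/3], [-25/3, -5, 2/3], [2, 1, 0]].
Y = AQ⁻¹ = [[-7, -2, 5], [-37, -26, -24]] · [[14/3, 3, -1/3], [-25/3, -5, 2/3], [2, 1, 0]] = [[-6, -6, 1], [-4, -5, -5]].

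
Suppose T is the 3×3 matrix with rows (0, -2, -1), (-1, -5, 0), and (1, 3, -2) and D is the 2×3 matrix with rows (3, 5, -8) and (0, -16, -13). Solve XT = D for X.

X = [[2, 0, 3], [3, 5, 5]]

T is on the right of X, so right-multiply by T⁻¹: X = DT⁻¹.
T has determinant 2; T⁻¹ = [[5, -7/2, -5/2], [-1, 1/2, 1/2], [1, -1, -1]].
X = DT⁻¹ = [[3, 5, -8], [0, -16, -13]] · [[5, -7/2, -5/2], [-1, 1/2, 1/2], [1, -1, -1]] = [[2, 0, 3], [3, 5, 5]].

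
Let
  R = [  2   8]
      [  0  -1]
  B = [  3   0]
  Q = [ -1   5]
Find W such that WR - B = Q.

WR = Q + B = [[2, 5]].
Since R sits to the right of W, W = (Q + B)R⁻¹.
R has determinant -2; R⁻¹ = [[1/2, 4], [0, -1]].
W = (Q + B)R⁻¹ = [[1, 3]].

W = [[1, 3]]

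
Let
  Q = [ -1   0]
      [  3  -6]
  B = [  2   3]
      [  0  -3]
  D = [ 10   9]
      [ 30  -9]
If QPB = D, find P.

P = [[-5, -2], [-5, -4]]

P = Q⁻¹DB⁻¹ (apply Q⁻¹ on the left and B⁻¹ on the right).
det Q = 6, so Q⁻¹ = [[-1, 0], [-1/2, -1/6]].
det B = -6; the adjugate gives B⁻¹ = [[1/2, 1/2], [0, -1/3]].
Q⁻¹D = [[-10, -9], [-10, -3]].
P = (Q⁻¹D)B⁻¹ = [[-5, -2], [-5, -4]].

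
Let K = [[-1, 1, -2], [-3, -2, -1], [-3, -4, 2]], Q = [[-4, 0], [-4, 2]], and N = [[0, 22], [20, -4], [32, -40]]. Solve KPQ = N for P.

P = [[2, 0], [-3, 3], [3, -4]]

Left-multiply by K⁻¹ and right-multiply by Q⁻¹: P = K⁻¹NQ⁻¹.
K has determinant 5; K⁻¹ = [[-8/5, 6/5, -1], [9/5, -8/5, 1], [6/5, -7/5, 1]].
det Q = -8, so Q⁻¹ = [[-1/4, 0], [-1/2, 1/2]].
K⁻¹N = [[-8, 0], [0, 6], [4, -8]].
P = (K⁻¹N)Q⁻¹ = [[2, 0], [-3, 3], [3, -4]].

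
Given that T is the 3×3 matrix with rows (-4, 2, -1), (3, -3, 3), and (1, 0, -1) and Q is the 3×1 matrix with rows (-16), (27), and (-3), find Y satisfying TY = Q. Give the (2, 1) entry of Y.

-4

Left-multiplying both sides by T⁻¹ gives Y = T⁻¹Q.
det T = -3; the adjugate gives T⁻¹ = [[-1, -2/3, -1], [-2, -5/3, -3], [-1, -2/3, -2]].
Y = T⁻¹Q = [[-1, -2/3, -1], [-2, -5/3, -3], [-1, -2/3, -2]] · [[-16], [27], [-3]] = [[1], [-4], [4]].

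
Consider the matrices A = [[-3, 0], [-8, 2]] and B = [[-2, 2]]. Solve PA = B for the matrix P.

Right-multiplying both sides by A⁻¹ gives P = BA⁻¹.
det A = -6; the adjugate gives A⁻¹ = [[-1/3, 0], [-4/3, 1/2]].
P = BA⁻¹ = [[-2, 2]] · [[-1/3, 0], [-4/3, 1/2]] = [[-2, 1]].

P = [[-2, 1]]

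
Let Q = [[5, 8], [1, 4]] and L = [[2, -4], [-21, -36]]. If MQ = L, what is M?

Since Q sits to the right of M, M = LQ⁻¹.
det Q = 12, so Q⁻¹ = [[1/3, -2/3], [-1/12, 5/12]].
M = LQ⁻¹ = [[2, -4], [-21, -36]] · [[1/3, -2/3], [-1/12, 5/12]] = [[1, -3], [-4, -1]].

M = [[1, -3], [-4, -1]]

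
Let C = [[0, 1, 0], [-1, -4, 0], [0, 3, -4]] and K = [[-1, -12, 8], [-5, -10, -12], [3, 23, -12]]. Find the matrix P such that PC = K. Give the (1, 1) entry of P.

-2

Since C sits to the right of P, P = KC⁻¹.
C has determinant -4; C⁻¹ = [[-4, -1, 0], [1, 0, 0], [3/4, 0, -1/4]].
P = KC⁻¹ = [[-1, -12, 8], [-5, -10, -12], [3, 23, -12]] · [[-4, -1, 0], [1, 0, 0], [3/4, 0, -1/4]] = [[-2, 1, -2], [1, 5, 3], [2, -3, 3]].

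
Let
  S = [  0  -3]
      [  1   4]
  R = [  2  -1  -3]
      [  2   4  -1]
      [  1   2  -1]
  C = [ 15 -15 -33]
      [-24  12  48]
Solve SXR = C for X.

Isolating X: multiply by S⁻¹ from the left and R⁻¹ from the right, so X = S⁻¹CR⁻¹.
det S = 3, so S⁻¹ = [[4/3, 1], [-1/3, 0]].
R has determinant -5; R⁻¹ = [[2/5, 7/5, -13/5], [-1/5, -1/5, 4/5], [0, 1, -2]].
S⁻¹C = [[-4, -8, 4], [-5, 5, 11]].
X = (S⁻¹C)R⁻¹ = [[0, 0, -4], [-3, 3, -5]].

X = [[0, 0, -4], [-3, 3, -5]]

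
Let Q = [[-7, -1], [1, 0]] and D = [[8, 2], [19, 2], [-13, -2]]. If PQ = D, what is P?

Since Q sits to the right of P, P = DQ⁻¹.
det Q = 1, so Q⁻¹ = [[0, 1], [-1, -7]].
P = DQ⁻¹ = [[8, 2], [19, 2], [-13, -2]] · [[0, 1], [-1, -7]] = [[-2, -6], [-2, 5], [2, 1]].

P = [[-2, -6], [-2, 5], [2, 1]]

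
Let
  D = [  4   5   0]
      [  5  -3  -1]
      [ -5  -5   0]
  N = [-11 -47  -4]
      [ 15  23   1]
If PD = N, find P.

Right-multiplying both sides by D⁻¹ gives P = ND⁻¹.
det D = 5; the adjugate gives D⁻¹ = [[-1, 0, -1], [1, 0, 4/5], [-8, -1, -37/5]].
P = ND⁻¹ = [[-11, -47, -4], [15, 23, 1]] · [[-1, 0, -1], [1, 0, 4/5], [-8, -1, -37/5]] = [[-4, 4, 3], [0, -1, -4]].

P = [[-4, 4, 3], [0, -1, -4]]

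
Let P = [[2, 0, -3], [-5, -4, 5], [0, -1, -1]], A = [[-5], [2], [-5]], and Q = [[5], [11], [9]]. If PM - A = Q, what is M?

M = [[-3], [-2], [-2]]

PM = Q + A = [[0], [13], [4]].
P is on the left of M, so left-multiply by P⁻¹: M = P⁻¹(Q + A).
det P = 3, so P⁻¹ = [[3, 1, -4], [-5/3, -2/3, 5/3], [5/3, 2/3, -8/3]].
M = P⁻¹(Q + A) = [[-3], [-2], [-2]].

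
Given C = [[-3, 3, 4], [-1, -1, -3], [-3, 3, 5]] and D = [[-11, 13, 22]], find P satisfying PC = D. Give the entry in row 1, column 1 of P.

C is on the right of P, so right-multiply by C⁻¹: P = DC⁻¹.
det C = 6, so C⁻¹ = [[2/3, -1/2, -5/6], [7/3, -1/2, -13/6], [-1, 0, 1]].
P = DC⁻¹ = [[-11, 13, 22]] · [[2/3, -1/2, -5/6], [7/3, -1/2, -13/6], [-1, 0, 1]] = [[1, -1, 3]].

1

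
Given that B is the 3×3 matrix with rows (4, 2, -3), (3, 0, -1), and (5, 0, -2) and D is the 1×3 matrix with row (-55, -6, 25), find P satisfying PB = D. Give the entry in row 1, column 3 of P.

-5

B is on the right of P, so right-multiply by B⁻¹: P = DB⁻¹.
B has determinant 2; B⁻¹ = [[0, 2, -1], [1/2, 7/2, -5/2], [0, 5, -3]].
P = DB⁻¹ = [[-55, -6, 25]] · [[0, 2, -1], [1/2, 7/2, -5/2], [0, 5, -3]] = [[-3, -6, -5]].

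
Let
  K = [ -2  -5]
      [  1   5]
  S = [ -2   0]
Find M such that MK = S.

Right-multiplying both sides by K⁻¹ gives M = SK⁻¹.
det K = -5, so K⁻¹ = [[-1, -1], [1/5, 2/5]].
M = SK⁻¹ = [[-2, 0]] · [[-1, -1], [1/5, 2/5]] = [[2, 2]].

M = [[2, 2]]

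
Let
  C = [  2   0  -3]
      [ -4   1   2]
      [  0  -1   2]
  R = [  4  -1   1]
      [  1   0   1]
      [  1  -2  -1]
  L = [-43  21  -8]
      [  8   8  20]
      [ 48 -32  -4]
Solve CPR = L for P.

Isolating P: multiply by C⁻¹ from the left and R⁻¹ from the right, so P = C⁻¹LR⁻¹.
det C = -4; the adjugate gives C⁻¹ = [[-1, -3/4, -3/4], [-2, -1, -2], [-1, -1/2, -1/2]].
R has determinant 4; R⁻¹ = [[1/2, -3/4, -1/4], [1/2, -5/4, -3/4], [-1/2, 7/4, 1/4]].
C⁻¹L = [[1, -3, -4], [-18, 14, 4], [15, -9, 0]].
P = (C⁻¹L)R⁻¹ = [[1, -4, 1], [-4, 3, -5], [3, 0, 3]].

P = [[1, -4, 1], [-4, 3, -5], [3, 0, 3]]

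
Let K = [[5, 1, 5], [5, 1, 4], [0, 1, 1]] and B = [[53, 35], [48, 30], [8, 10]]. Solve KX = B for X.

X = [[5, 1], [3, 5], [5, 5]]

Since K multiplies X on the left, X = K⁻¹B.
det K = 5; the adjugate gives K⁻¹ = [[-3/5, 4/5, -1/5], [-1, 1, 1], [1, -1, 0]].
X = K⁻¹B = [[-3/5, 4/5, -1/5], [-1, 1, 1], [1, -1, 0]] · [[53, 35], [48, 30], [8, 10]] = [[5, 1], [3, 5], [5, 5]].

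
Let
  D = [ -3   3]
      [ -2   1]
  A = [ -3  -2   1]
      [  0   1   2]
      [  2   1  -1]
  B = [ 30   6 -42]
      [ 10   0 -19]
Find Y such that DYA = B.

Isolating Y: multiply by D⁻¹ from the left and A⁻¹ from the right, so Y = D⁻¹BA⁻¹.
D has determinant 3; D⁻¹ = [[1/3, -1], [2/3, -1]].
det A = -1; the adjugate gives A⁻¹ = [[3, 1, 5], [-4, -1, -6], [2, 1, 3]].
D⁻¹B = [[0, 2, 5], [10, 4, -9]].
Y = (D⁻¹B)A⁻¹ = [[2, 3, 3], [-4, -3, -1]].

Y = [[2, 3, 3], [-4, -3, -1]]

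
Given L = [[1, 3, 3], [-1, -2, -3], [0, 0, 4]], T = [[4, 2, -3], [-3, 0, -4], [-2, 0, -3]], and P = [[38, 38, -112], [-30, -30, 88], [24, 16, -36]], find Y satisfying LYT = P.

Isolating Y: multiply by L⁻¹ from the left and T⁻¹ from the right, so Y = L⁻¹PT⁻¹.
det L = 4; the adjugate gives L⁻¹ = [[-2, -3, -3/4], [1, 1, 0], [0, 0, 1/4]].
T has determinant -2; T⁻¹ = [[0, -3, 4], [1/2, 9, -25/2], [0, 2, -3]].
L⁻¹P = [[-4, 2, -13], [8, 8, -24], [6, 4, -9]].
Y = (L⁻¹P)T⁻¹ = [[1, 4, -2], [4, 0, 4], [2, 0, 1]].

Y = [[1, 4, -2], [4, 0, 4], [2, 0, 1]]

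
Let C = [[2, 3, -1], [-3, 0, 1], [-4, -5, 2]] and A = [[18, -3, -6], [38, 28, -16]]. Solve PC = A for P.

P = [[-6, -6, -3], [6, -6, -2]]

C is on the right of P, so right-multiply by C⁻¹: P = AC⁻¹.
C has determinant 1; C⁻¹ = [[5, -1, 3], [2, 0, 1], [15, -2, 9]].
P = AC⁻¹ = [[18, -3, -6], [38, 28, -16]] · [[5, -1, 3], [2, 0, 1], [15, -2, 9]] = [[-6, -6, -3], [6, -6, -2]].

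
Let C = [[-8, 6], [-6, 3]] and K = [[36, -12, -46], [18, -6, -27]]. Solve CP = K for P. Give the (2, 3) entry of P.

-5

C is on the left of P, so left-multiply by C⁻¹: P = C⁻¹K.
C has determinant 12; C⁻¹ = [[1/4, -1/2], [1/2, -2/3]].
P = C⁻¹K = [[1/4, -1/2], [1/2, -2/3]] · [[36, -12, -46], [18, -6, -27]] = [[0, 0, 2], [6, -2, -5]].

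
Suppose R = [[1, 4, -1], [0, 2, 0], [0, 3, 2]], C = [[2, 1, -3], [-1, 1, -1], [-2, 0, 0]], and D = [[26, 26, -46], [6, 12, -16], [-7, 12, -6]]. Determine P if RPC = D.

P = [[3, -4, 2], [1, 5, -3], [-3, 0, 1]]

Left-multiply by R⁻¹ and right-multiply by C⁻¹: P = R⁻¹DC⁻¹.
det R = 4, so R⁻¹ = [[1, -11/4, 1/2], [0, 1/2, 0], [0, -3/4, 1/2]].
C has determinant -4; C⁻¹ = [[0, 0, -1/2], [-1/2, 3/2, -5/4], [-1/2, 1/2, -3/4]].
R⁻¹D = [[6, -1, -5], [3, 6, -8], [-8, -3, 9]].
P = (R⁻¹D)C⁻¹ = [[3, -4, 2], [1, 5, -3], [-3, 0, 1]].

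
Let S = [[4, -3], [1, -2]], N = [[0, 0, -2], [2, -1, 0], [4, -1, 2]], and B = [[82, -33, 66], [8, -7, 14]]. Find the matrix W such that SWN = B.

W = S⁻¹BN⁻¹ (apply S⁻¹ on the left and N⁻¹ on the right).
det S = -5, so S⁻¹ = [[2/5, -3/5], [1/5, -4/5]].
N has determinant -4; N⁻¹ = [[1/2, -1/2, 1/2], [1, -2, 1], [-1/2, 0, 0]].
S⁻¹B = [[28, -9, 18], [10, -1, 2]].
W = (S⁻¹B)N⁻¹ = [[-4, 4, 5], [3, -3, 4]].

W = [[-4, 4, 5], [3, -3, 4]]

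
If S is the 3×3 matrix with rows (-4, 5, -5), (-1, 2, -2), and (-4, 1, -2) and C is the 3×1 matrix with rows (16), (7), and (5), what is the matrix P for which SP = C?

P = [[1], [-1], [-5]]

Left-multiplying both sides by S⁻¹ gives P = S⁻¹C.
S has determinant 3; S⁻¹ = [[-2/3, 5/3, 0], [2, -4, -1], [7/3, -16/3, -1]].
P = S⁻¹C = [[-2/3, 5/3, 0], [2, -4, -1], [7/3, -16/3, -1]] · [[16], [7], [5]] = [[1], [-1], [-5]].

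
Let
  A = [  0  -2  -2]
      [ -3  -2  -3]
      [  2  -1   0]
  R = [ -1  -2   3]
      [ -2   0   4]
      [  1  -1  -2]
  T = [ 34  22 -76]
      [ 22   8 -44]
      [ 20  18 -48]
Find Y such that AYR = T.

Y = [[-4, -2, 1], [0, 3, 4], [4, 5, -1]]

Y = A⁻¹TR⁻¹ (apply A⁻¹ on the left and R⁻¹ on the right).
det A = -2; the adjugate gives A⁻¹ = [[3/2, -1, -1], [3, -2, -3], [-7/2, 2, 3]].
det R = 2, so R⁻¹ = [[2, -7/2, -4], [0, -1/2, -1], [1, -3/2, -2]].
A⁻¹T = [[9, 7, -22], [-2, -4, 4], [-15, -7, 34]].
Y = (A⁻¹T)R⁻¹ = [[-4, -2, 1], [0, 3, 4], [4, 5, -1]].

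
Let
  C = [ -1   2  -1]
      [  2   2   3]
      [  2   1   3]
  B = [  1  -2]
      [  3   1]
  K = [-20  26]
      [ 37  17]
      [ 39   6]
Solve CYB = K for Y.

Y = [[4, 1], [-5, 1], [0, 3]]

Isolating Y: multiply by C⁻¹ from the left and B⁻¹ from the right, so Y = C⁻¹KB⁻¹.
det C = -1; the adjugate gives C⁻¹ = [[-3, 7, -8], [0, 1, -1], [2, -5, 6]].
det B = 7; the adjugate gives B⁻¹ = [[1/7, 2/7], [-3/7, 1/7]].
C⁻¹K = [[7, -7], [-2, 11], [9, 3]].
Y = (C⁻¹K)B⁻¹ = [[4, 1], [-5, 1], [0, 3]].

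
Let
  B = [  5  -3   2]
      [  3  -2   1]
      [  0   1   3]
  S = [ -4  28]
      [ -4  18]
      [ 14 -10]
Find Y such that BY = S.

Y = [[1, 4], [5, -4], [3, -2]]

B is on the left of Y, so left-multiply by B⁻¹: Y = B⁻¹S.
B has determinant -2; B⁻¹ = [[7/2, -11/2, -1/2], [9/2, -15/2, -1/2], [-3/2, 5/2, 1/2]].
Y = B⁻¹S = [[7/2, -11/2, -1/2], [9/2, -15/2, -1/2], [-3/2, 5/2, 1/2]] · [[-4, 28], [-4, 18], [14, -10]] = [[1, 4], [5, -4], [3, -2]].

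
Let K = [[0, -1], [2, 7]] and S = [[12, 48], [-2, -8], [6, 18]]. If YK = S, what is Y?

Since K sits to the right of Y, Y = SK⁻¹.
K has determinant 2; K⁻¹ = [[7/2, 1/2], [-1, 0]].
Y = SK⁻¹ = [[12, 48], [-2, -8], [6, 18]] · [[7/2, 1/2], [-1, 0]] = [[-6, 6], [1, -1], [3, 3]].

Y = [[-6, 6], [1, -1], [3, 3]]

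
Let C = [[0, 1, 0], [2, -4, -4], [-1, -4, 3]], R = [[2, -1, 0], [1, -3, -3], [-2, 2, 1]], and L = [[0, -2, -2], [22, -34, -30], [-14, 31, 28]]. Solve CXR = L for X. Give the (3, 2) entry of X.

X = C⁻¹LR⁻¹ (apply C⁻¹ on the left and R⁻¹ on the right).
det C = -2; the adjugate gives C⁻¹ = [[14, 3/2, 2], [1, 0, 0], [6, 1/2, 1]].
det R = 1; the adjugate gives R⁻¹ = [[3, 1, 3], [5, 2, 6], [-4, -2, -5]].
C⁻¹L = [[5, -17, -17], [0, -2, -2], [-3, 2, 1]].
X = (C⁻¹L)R⁻¹ = [[-2, 5, -2], [-2, 0, -2], [-3, -1, -2]].

-1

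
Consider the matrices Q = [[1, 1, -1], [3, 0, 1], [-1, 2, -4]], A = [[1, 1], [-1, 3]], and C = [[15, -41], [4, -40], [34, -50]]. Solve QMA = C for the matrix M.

M = [[-1, -5], [-2, -5], [-4, 4]]

Left-multiply by Q⁻¹ and right-multiply by A⁻¹: M = Q⁻¹CA⁻¹.
det Q = 3; the adjugate gives Q⁻¹ = [[-2/3, 2/3, 1/3], [11/3, -5/3, -4/3], [2, -1, -1]].
A has determinant 4; A⁻¹ = [[3/4, -1/4], [1/4, 1/4]].
Q⁻¹C = [[4, -16], [3, -17], [-8, 8]].
M = (Q⁻¹C)A⁻¹ = [[-1, -5], [-2, -5], [-4, 4]].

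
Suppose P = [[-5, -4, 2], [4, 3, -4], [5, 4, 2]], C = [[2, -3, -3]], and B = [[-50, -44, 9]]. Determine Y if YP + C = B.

YP = B − C = [[-52, -41, 12]].
Right-multiplying both sides by P⁻¹ gives Y = (B − C)P⁻¹.
det P = 4, so P⁻¹ = [[11/2, 4, 5/2], [-7, -5, -3], [1/4, 0, 1/4]].
Y = (B − C)P⁻¹ = [[4, -3, -4]].

Y = [[4, -3, -4]]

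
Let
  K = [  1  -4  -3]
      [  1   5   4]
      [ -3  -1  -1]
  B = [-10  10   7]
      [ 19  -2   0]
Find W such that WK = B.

W = [[-2, 1, 3], [3, 1, -5]]

Right-multiplying both sides by K⁻¹ gives W = BK⁻¹.
det K = 1, so K⁻¹ = [[-1, -1, -1], [-11, -10, -7], [14, 13, 9]].
W = BK⁻¹ = [[-10, 10, 7], [19, -2, 0]] · [[-1, -1, -1], [-11, -10, -7], [14, 13, 9]] = [[-2, 1, 3], [3, 1, -5]].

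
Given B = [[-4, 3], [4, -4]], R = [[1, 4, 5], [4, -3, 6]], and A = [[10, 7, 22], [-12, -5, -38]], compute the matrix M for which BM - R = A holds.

BM = A + R = [[11, 11, 27], [-8, -8, -32]].
B is on the left of M, so left-multiply by B⁻¹: M = B⁻¹(A + R).
det B = 4; the adjugate gives B⁻¹ = [[-1, -3/4], [-1, -1]].
M = B⁻¹(A + R) = [[-5, -5, -3], [-3, -3, 5]].

M = [[-5, -5, -3], [-3, -3, 5]]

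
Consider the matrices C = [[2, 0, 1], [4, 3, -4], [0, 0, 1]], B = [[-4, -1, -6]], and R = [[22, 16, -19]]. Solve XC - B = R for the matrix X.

X = [[-1, 5, -4]]

XC = R + B = [[18, 15, -25]].
Since C sits to the right of X, X = (R + B)C⁻¹.
det C = 6, so C⁻¹ = [[1/2, 0, -1/2], [-2/3, 1/3, 2], [0, 0, 1]].
X = (R + B)C⁻¹ = [[-1, 5, -4]].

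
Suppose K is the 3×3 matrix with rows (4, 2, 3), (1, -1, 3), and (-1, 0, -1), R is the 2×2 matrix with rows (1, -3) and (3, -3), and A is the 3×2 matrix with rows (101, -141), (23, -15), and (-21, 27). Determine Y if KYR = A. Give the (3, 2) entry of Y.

3

Y = K⁻¹AR⁻¹ (apply K⁻¹ on the left and R⁻¹ on the right).
det K = -3; the adjugate gives K⁻¹ = [[-1/3, -2/3, -3], [2/3, 1/3, 3], [1/3, 2/3, 2]].
det R = 6; the adjugate gives R⁻¹ = [[-1/2, 1/2], [-1/2, 1/6]].
K⁻¹A = [[14, -24], [12, -18], [7, -3]].
Y = (K⁻¹A)R⁻¹ = [[5, 3], [3, 3], [-2, 3]].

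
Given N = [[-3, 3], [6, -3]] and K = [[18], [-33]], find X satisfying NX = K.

Left-multiplying both sides by N⁻¹ gives X = N⁻¹K.
N has determinant -9; N⁻¹ = [[1/3, 1/3], [2/3, 1/3]].
X = N⁻¹K = [[1/3, 1/3], [2/3, 1/3]] · [[18], [-33]] = [[-5], [1]].

X = [[-5], [1]]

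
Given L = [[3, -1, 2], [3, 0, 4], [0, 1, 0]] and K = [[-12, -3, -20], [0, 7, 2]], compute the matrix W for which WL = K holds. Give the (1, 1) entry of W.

L is on the right of W, so right-multiply by L⁻¹: W = KL⁻¹.
det L = -6, so L⁻¹ = [[2/3, -1/3, 2/3], [0, 0, 1], [-1/2, 1/2, -1/2]].
W = KL⁻¹ = [[-12, -3, -20], [0, 7, 2]] · [[2/3, -1/3, 2/3], [0, 0, 1], [-1/2, 1/2, -1/2]] = [[2, -6, -1], [-1, 1, 6]].

2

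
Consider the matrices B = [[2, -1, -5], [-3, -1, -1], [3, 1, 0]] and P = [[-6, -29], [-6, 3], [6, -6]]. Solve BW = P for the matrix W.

B is on the left of W, so left-multiply by B⁻¹: W = B⁻¹P.
det B = 5, so B⁻¹ = [[1/5, -1, -4/5], [-3/5, 3, 17/5], [0, -1, -1]].
W = B⁻¹P = [[1/5, -1, -4/5], [-3/5, 3, 17/5], [0, -1, -1]] · [[-6, -29], [-6, 3], [6, -6]] = [[0, -4], [6, 6], [0, 3]].

W = [[0, -4], [6, 6], [0, 3]]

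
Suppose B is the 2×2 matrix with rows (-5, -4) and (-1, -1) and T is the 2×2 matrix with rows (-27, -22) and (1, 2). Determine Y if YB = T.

Y = [[5, 2], [1, -6]]

Right-multiplying both sides by B⁻¹ gives Y = TB⁻¹.
det B = 1; the adjugate gives B⁻¹ = [[-1, 4], [1, -5]].
Y = TB⁻¹ = [[-27, -22], [1, 2]] · [[-1, 4], [1, -5]] = [[5, 2], [1, -6]].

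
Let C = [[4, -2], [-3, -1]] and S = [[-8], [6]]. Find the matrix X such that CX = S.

C is on the left of X, so left-multiply by C⁻¹: X = C⁻¹S.
det C = -10, so C⁻¹ = [[1/10, -1/5], [-3/10, -2/5]].
X = C⁻¹S = [[1/10, -1/5], [-3/10, -2/5]] · [[-8], [6]] = [[-2], [0]].

X = [[-2], [0]]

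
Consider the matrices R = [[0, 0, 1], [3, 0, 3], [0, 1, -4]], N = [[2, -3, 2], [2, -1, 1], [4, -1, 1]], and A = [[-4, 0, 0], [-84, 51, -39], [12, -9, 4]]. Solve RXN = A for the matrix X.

Left-multiply by R⁻¹ and right-multiply by N⁻¹: X = R⁻¹AN⁻¹.
det R = 3; the adjugate gives R⁻¹ = [[-1, 1/3, 0], [4, 0, 1], [1, 0, 0]].
det N = -2, so N⁻¹ = [[0, -1/2, 1/2], [-1, 3, -1], [-1, 5, -2]].
R⁻¹A = [[-24, 17, -13], [-4, -9, 4], [-4, 0, 0]].
X = (R⁻¹A)N⁻¹ = [[-4, -2, -3], [5, -5, -1], [0, 2, -2]].

X = [[-4, -2, -3], [5, -5, -1], [0, 2, -2]]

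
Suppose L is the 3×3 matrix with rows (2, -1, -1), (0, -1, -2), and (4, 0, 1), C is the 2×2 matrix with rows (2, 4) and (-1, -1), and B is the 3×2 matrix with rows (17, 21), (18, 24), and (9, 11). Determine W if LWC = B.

W = L⁻¹BC⁻¹ (apply L⁻¹ on the left and C⁻¹ on the right).
L has determinant 2; L⁻¹ = [[-1/2, 1/2, 1/2], [-4, 3, 2], [2, -2, -1]].
det C = 2, so C⁻¹ = [[-1/2, -2], [1/2, 1]].
L⁻¹B = [[5, 7], [4, 10], [-11, -17]].
W = (L⁻¹B)C⁻¹ = [[1, -3], [3, 2], [-3, 5]].

W = [[1, -3], [3, 2], [-3, 5]]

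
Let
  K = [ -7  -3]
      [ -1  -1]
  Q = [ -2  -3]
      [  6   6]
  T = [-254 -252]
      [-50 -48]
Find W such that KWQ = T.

Isolating W: multiply by K⁻¹ from the left and Q⁻¹ from the right, so W = K⁻¹TQ⁻¹.
det K = 4, so K⁻¹ = [[-1/4, 3/4], [1/4, -7/4]].
det Q = 6, so Q⁻¹ = [[1, 1/2], [-1, -1/3]].
K⁻¹T = [[26, 27], [24, 21]].
W = (K⁻¹T)Q⁻¹ = [[-1, 4], [3, 5]].

W = [[-1, 4], [3, 5]]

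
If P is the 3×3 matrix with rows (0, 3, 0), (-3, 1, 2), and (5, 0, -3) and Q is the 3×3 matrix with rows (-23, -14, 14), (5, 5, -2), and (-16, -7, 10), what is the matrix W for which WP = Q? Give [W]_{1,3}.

-4

Since P sits to the right of W, W = QP⁻¹.
det P = 3, so P⁻¹ = [[-1, 3, 2], [1/3, 0, 0], [-5/3, 5, 3]].
W = QP⁻¹ = [[-23, -14, 14], [5, 5, -2], [-16, -7, 10]] · [[-1, 3, 2], [1/3, 0, 0], [-5/3, 5, 3]] = [[-5, 1, -4], [0, 5, 4], [-3, 2, -2]].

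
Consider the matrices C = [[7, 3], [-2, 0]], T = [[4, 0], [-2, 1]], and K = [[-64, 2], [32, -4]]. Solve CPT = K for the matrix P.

P = C⁻¹KT⁻¹ (apply C⁻¹ on the left and T⁻¹ on the right).
C has determinant 6; C⁻¹ = [[0, -1/2], [1/3, 7/6]].
det T = 4; the adjugate gives T⁻¹ = [[1/4, 0], [1/2, 1]].
C⁻¹K = [[-16, 2], [16, -4]].
P = (C⁻¹K)T⁻¹ = [[-3, 2], [2, -4]].

P = [[-3, 2], [2, -4]]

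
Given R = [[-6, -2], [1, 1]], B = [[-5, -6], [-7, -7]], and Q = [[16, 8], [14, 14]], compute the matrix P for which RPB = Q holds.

P = [[-2, 3], [2, -5]]

P = R⁻¹QB⁻¹ (apply R⁻¹ on the left and B⁻¹ on the right).
det R = -4, so R⁻¹ = [[-1/4, -1/2], [1/4, 3/2]].
det B = -7, so B⁻¹ = [[1, -6/7], [-1, 5/7]].
R⁻¹Q = [[-11, -9], [25, 23]].
P = (R⁻¹Q)B⁻¹ = [[-2, 3], [2, -5]].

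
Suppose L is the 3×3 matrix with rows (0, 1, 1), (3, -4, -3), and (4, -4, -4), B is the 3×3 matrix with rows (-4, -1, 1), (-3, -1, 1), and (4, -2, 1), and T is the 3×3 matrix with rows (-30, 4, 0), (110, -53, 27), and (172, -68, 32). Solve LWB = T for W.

W = [[-2, 5, 5], [-3, -1, 1], [5, 3, -5]]

W = L⁻¹TB⁻¹ (apply L⁻¹ on the left and B⁻¹ on the right).
L has determinant 4; L⁻¹ = [[1, 0, 1/4], [0, -1, 3/4], [1, 1, -3/4]].
det B = -1, so B⁻¹ = [[-1, 1, 0], [-7, 8, -1], [-10, 12, -1]].
L⁻¹T = [[13, -13, 8], [19, 2, -3], [-49, 2, 3]].
W = (L⁻¹T)B⁻¹ = [[-2, 5, 5], [-3, -1, 1], [5, 3, -5]].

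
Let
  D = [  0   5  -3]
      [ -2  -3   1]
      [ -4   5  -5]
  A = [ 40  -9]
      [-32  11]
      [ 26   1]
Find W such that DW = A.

Left-multiplying both sides by D⁻¹ gives W = D⁻¹A.
det D = -4, so D⁻¹ = [[-5/2, -5/2, 1], [7/2, 3, -3/2], [11/2, 5, -5/2]].
W = D⁻¹A = [[-5/2, -5/2, 1], [7/2, 3, -3/2], [11/2, 5, -5/2]] · [[40, -9], [-32, 11], [26, 1]] = [[6, -4], [5, 0], [-5, 3]].

W = [[6, -4], [5, 0], [-5, 3]]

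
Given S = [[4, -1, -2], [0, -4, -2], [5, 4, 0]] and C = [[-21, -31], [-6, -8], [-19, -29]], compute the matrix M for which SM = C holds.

Since S multiplies M on the left, M = S⁻¹C.
S has determinant 2; S⁻¹ = [[4, -4, -3], [-5, 5, 4], [10, -21/2, -8]].
M = S⁻¹C = [[4, -4, -3], [-5, 5, 4], [10, -21/2, -8]] · [[-21, -31], [-6, -8], [-19, -29]] = [[-3, -5], [-1, -1], [5, 6]].

M = [[-3, -5], [-1, -1], [5, 6]]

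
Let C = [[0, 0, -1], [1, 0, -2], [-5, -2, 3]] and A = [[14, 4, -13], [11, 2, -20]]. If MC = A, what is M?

M = [[-1, 4, -2], [5, 6, -1]]

C is on the right of M, so right-multiply by C⁻¹: M = AC⁻¹.
det C = 2, so C⁻¹ = [[-2, 1, 0], [7/2, -5/2, -1/2], [-1, 0, 0]].
M = AC⁻¹ = [[14, 4, -13], [11, 2, -20]] · [[-2, 1, 0], [7/2, -5/2, -1/2], [-1, 0, 0]] = [[-1, 4, -2], [5, 6, -1]].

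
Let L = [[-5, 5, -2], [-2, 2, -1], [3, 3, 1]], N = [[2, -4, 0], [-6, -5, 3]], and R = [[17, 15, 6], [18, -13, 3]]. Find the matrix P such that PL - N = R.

P = [[-2, 3, 5], [-1, -5, -1]]

PL = R + N = [[19, 11, 6], [12, -18, 6]].
L is on the right of P, so right-multiply by L⁻¹: P = (R + N)L⁻¹.
L has determinant -6; L⁻¹ = [[-5/6, 11/6, 1/6], [1/6, -1/6, 1/6], [2, -5, 0]].
P = (R + N)L⁻¹ = [[-2, 3, 5], [-1, -5, -1]].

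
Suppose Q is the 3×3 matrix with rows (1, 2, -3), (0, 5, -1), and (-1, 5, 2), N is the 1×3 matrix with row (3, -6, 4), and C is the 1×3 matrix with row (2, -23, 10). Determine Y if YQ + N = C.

Y = [[-1, -3, 0]]

YQ = C − N = [[-1, -17, 6]].
Right-multiplying both sides by Q⁻¹ gives Y = (C − N)Q⁻¹.
Q has determinant 2; Q⁻¹ = [[15/2, -19/2, 13/2], [1/2, -1/2, 1/2], [5/2, -7/2, 5/2]].
Y = (C − N)Q⁻¹ = [[-1, -3, 0]].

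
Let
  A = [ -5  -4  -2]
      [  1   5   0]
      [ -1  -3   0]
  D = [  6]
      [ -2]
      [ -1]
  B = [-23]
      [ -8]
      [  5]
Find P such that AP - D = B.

AP = B + D = [[-17], [-10], [4]].
Left-multiplying both sides by A⁻¹ gives P = A⁻¹(B + D).
A has determinant -4; A⁻¹ = [[0, -3/2, -5/2], [0, 1/2, 1/2], [-1/2, 11/4, 21/4]].
P = A⁻¹(B + D) = [[5], [-3], [2]].

P = [[5], [-3], [2]]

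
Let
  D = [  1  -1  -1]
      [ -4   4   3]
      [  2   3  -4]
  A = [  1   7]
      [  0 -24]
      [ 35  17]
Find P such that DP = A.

D is on the left of P, so left-multiply by D⁻¹: P = D⁻¹A.
D has determinant 5; D⁻¹ = [[-5, -7/5, 1/5], [-2, -2/5, 1/5], [-4, -1, 0]].
P = D⁻¹A = [[-5, -7/5, 1/5], [-2, -2/5, 1/5], [-4, -1, 0]] · [[1, 7], [0, -24], [35, 17]] = [[2, 2], [5, -1], [-4, -4]].

P = [[2, 2], [5, -1], [-4, -4]]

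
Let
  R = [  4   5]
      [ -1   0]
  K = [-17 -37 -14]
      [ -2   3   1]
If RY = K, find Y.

Since R multiplies Y on the left, Y = R⁻¹K.
R has determinant 5; R⁻¹ = [[0, -1], [1/5, 4/5]].
Y = R⁻¹K = [[0, -1], [1/5, 4/5]] · [[-17, -37, -14], [-2, 3, 1]] = [[2, -3, -1], [-5, -5, -2]].

Y = [[2, -3, -1], [-5, -5, -2]]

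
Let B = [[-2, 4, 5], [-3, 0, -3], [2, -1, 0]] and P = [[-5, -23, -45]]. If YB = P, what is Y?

B is on the right of Y, so right-multiply by B⁻¹: Y = PB⁻¹.
det B = -3; the adjugate gives B⁻¹ = [[1, 5/3, 4], [2, 10/3, 7], [-1, -2, -4]].
Y = PB⁻¹ = [[-5, -23, -45]] · [[1, 5/3, 4], [2, 10/3, 7], [-1, -2, -4]] = [[-6, 5, -1]].

Y = [[-6, 5, -1]]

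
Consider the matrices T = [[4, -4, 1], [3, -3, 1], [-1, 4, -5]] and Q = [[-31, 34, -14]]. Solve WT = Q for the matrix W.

Right-multiplying both sides by T⁻¹ gives W = QT⁻¹.
det T = -3, so T⁻¹ = [[-11/3, 16/3, 1/3], [-14/3, 19/3, 1/3], [-3, 4, 0]].
W = QT⁻¹ = [[-31, 34, -14]] · [[-11/3, 16/3, 1/3], [-14/3, 19/3, 1/3], [-3, 4, 0]] = [[-3, -6, 1]].

W = [[-3, -6, 1]]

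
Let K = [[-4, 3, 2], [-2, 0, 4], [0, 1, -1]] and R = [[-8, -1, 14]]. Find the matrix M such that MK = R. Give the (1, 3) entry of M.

Right-multiplying both sides by K⁻¹ gives M = RK⁻¹.
det K = 6, so K⁻¹ = [[-2/3, 5/6, 2], [-1/3, 2/3, 2], [-1/3, 2/3, 1]].
M = RK⁻¹ = [[-8, -1, 14]] · [[-2/3, 5/6, 2], [-1/3, 2/3, 2], [-1/3, 2/3, 1]] = [[1, 2, -4]].

-4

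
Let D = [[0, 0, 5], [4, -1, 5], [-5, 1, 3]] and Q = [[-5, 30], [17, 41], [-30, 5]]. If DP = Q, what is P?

Since D multiplies P on the left, P = D⁻¹Q.
det D = -5, so D⁻¹ = [[8/5, -1, -1], [37/5, -5, -4], [1/5, 0, 0]].
P = D⁻¹Q = [[8/5, -1, -1], [37/5, -5, -4], [1/5, 0, 0]] · [[-5, 30], [17, 41], [-30, 5]] = [[5, 2], [-2, -3], [-1, 6]].

P = [[5, 2], [-2, -3], [-1, 6]]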